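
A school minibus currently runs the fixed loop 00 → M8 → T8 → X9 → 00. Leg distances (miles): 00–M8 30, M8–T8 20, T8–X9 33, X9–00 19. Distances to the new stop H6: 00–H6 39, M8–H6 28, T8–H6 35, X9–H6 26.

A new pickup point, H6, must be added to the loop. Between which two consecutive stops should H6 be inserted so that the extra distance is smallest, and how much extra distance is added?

Insertion cost between consecutive stops i–j is d(i,H6) + d(H6,j) − d(i,j):
  between 00 and M8: 39 + 28 − 30 = 37
  between M8 and T8: 28 + 35 − 20 = 43
  between T8 and X9: 35 + 26 − 33 = 28
  between X9 and 00: 26 + 39 − 19 = 46
Cheapest insertion is between T8 and X9, adding 28.
New total = 102 + 28 = 130.

Minimum extra distance: 28 miles, inserting H6 between T8 and X9.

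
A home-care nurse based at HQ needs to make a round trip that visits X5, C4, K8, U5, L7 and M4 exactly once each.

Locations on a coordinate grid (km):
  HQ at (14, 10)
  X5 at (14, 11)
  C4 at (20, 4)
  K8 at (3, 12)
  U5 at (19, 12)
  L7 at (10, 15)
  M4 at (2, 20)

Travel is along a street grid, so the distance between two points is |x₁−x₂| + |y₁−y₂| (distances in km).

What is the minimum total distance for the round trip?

HQ - X5 - C4 - K8 - U5 - L7 - M4 - HQ: 1+13+25+16+12+13+22 = 102
HQ - X5 - C4 - K8 - U5 - M4 - L7 - HQ: 1+13+25+16+25+13+9 = 102
HQ - X5 - C4 - K8 - L7 - U5 - M4 - HQ: 1+13+25+10+12+25+22 = 108
HQ - X5 - C4 - K8 - L7 - M4 - U5 - HQ: 1+13+25+10+13+25+7 = 94
HQ - X5 - C4 - K8 - M4 - U5 - L7 - HQ: 1+13+25+9+25+12+9 = 94
HQ - X5 - C4 - K8 - M4 - L7 - U5 - HQ: 1+13+25+9+13+12+7 = 80
HQ - X5 - C4 - U5 - K8 - L7 - M4 - HQ: 1+13+9+16+10+13+22 = 84
HQ - X5 - C4 - U5 - K8 - M4 - L7 - HQ: 1+13+9+16+9+13+9 = 70
… (352 more)
HQ - X5 - K8 - M4 - L7 - U5 - C4 - HQ: 1+12+9+13+12+9+12 = 68  ← best
The minimum is 68.
One optimal route: HQ → X5 → K8 → M4 → L7 → U5 → C4 → HQ (or its reverse).

68 km — the shortest possible round trip.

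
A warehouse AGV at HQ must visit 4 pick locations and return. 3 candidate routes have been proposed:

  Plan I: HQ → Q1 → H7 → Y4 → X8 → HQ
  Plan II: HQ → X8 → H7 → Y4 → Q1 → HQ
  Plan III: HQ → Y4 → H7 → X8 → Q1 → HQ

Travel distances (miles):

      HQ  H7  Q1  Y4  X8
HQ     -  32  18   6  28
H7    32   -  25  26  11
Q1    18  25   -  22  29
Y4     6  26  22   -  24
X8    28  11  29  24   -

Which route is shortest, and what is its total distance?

90 miles — Plan III is the shortest.

Plan I: 18 + 25 + 26 + 24 + 28 = 121
Plan II: 28 + 11 + 26 + 22 + 18 = 105
Plan III: 6 + 26 + 11 + 29 + 18 = 90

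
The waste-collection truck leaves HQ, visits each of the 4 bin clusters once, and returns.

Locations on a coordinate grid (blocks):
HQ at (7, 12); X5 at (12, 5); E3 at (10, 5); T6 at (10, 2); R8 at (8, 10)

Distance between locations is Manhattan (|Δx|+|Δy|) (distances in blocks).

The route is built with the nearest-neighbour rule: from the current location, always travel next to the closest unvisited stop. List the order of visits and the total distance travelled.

At HQ the remaining stops are R8 3, E3 10, X5 12, T6 13; go to R8.
At R8 the remaining stops are E3 7, X5 9, T6 10; go to E3.
At E3 the remaining stops are X5 2, T6 3; go to X5.
At X5 the remaining stops are T6 5; go to T6.
Return T6→HQ: 13.
Total = 3 + 7 + 2 + 5 + 13 = 30.

Nearest-neighbour total = 30 blocks; route HQ → R8 → E3 → X5 → T6 → HQ.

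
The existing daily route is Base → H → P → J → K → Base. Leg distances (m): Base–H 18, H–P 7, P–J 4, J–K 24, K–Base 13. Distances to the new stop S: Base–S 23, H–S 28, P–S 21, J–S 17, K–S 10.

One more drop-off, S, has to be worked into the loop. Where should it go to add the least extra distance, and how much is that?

Insertion cost between consecutive stops i–j is d(i,S) + d(S,j) − d(i,j):
  between Base and H: 23 + 28 − 18 = 33
  between H and P: 28 + 21 − 7 = 42
  between P and J: 21 + 17 − 4 = 34
  between J and K: 17 + 10 − 24 = 3
  between K and Base: 10 + 23 − 13 = 20
Cheapest insertion is between J and K, adding 3.
New total = 66 + 3 = 69.

Minimum extra distance: 3 m, inserting S between J and K.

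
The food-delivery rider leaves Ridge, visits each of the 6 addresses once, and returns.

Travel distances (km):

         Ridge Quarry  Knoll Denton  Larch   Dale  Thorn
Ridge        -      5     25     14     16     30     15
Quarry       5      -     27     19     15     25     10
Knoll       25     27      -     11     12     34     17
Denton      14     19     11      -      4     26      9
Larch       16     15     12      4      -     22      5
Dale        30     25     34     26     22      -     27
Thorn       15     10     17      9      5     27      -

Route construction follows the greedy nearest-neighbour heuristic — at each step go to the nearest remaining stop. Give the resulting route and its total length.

Ridge → [Quarry:5 / Denton:14 / Thorn:15 / Larch:16 / Knoll:25 / Dale:30] → Quarry (5)
Quarry → [Thorn:10 / Larch:15 / Denton:19 / Dale:25 / Knoll:27] → Thorn (10)
Thorn → [Larch:5 / Denton:9 / Knoll:17 / Dale:27] → Larch (5)
Larch → [Denton:4 / Knoll:12 / Dale:22] → Denton (4)
Denton → [Knoll:11 / Dale:26] → Knoll (11)
Knoll → [Dale:34] → Dale (34)
Return Dale→Ridge: 30.
Total = 5 + 10 + 5 + 4 + 11 + 34 + 30 = 99.

99 km along Ridge → Quarry → Thorn → Larch → Denton → Knoll → Dale → Ridge.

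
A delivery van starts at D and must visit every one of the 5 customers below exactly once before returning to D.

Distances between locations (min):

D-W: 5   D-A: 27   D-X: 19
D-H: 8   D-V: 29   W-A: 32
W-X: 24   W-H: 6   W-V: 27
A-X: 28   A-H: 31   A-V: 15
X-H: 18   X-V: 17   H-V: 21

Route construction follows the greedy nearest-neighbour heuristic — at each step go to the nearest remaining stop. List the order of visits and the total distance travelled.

From D: distances to unvisited — W=5, H=8, X=19, A=27, V=29. Nearest is W (5).
From W: distances to unvisited — H=6, X=24, V=27, A=32. Nearest is H (6).
From H: distances to unvisited — X=18, V=21, A=31. Nearest is X (18).
From X: distances to unvisited — V=17, A=28. Nearest is V (17).
From V: distances to unvisited — A=15. Nearest is A (15).
Return A→D: 27.
Total = 5 + 6 + 18 + 17 + 15 + 27 = 88.

Nearest-neighbour total = 88 min; route D → W → H → X → V → A → D.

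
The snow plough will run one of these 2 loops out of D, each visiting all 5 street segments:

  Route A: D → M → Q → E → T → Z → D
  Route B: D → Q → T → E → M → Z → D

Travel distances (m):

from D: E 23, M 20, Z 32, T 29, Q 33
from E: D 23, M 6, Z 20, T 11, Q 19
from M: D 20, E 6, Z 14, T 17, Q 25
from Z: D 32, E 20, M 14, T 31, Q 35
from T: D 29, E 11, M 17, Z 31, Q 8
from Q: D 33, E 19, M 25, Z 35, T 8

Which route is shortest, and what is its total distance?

Route A: 20 + 25 + 19 + 11 + 31 + 32 = 138
Route B: 33 + 8 + 11 + 6 + 14 + 32 = 104

104 m — Route B is the shortest.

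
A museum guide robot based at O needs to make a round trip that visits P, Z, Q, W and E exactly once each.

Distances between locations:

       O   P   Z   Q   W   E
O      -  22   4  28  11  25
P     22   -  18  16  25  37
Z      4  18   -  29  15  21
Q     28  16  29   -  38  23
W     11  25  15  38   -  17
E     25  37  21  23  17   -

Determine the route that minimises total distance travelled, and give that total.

There are 60 distinct closed tours to check (reversals are equivalent).
O→P→Z→Q→W→E→O: 22+18+29+38+17+25 = 149
O→P→Z→Q→E→W→O: 22+18+29+23+17+11 = 120
O→P→Z→W→Q→E→O: 22+18+15+38+23+25 = 141
O→P→Z→W→E→Q→O: 22+18+15+17+23+28 = 123
O→P→Z→E→Q→W→O: 22+18+21+23+38+11 = 133
O→P→Z→E→W→Q→O: 22+18+21+17+38+28 = 144
O→P→Q→Z→W→E→O: 22+16+29+15+17+25 = 124
O→P→Q→Z→E→W→O: 22+16+29+21+17+11 = 116
O→P→Q→W→Z→E→O: 22+16+38+15+21+25 = 137
O→P→Q→W→E→Z→O: 22+16+38+17+21+4 = 118
O→P→Q→E→Z→W→O: 22+16+23+21+15+11 = 108
O→P→Q→E→W→Z→O: 22+16+23+17+15+4 = 97
O→P→W→Z→Q→E→O: 22+25+15+29+23+25 = 139
O→P→W→Z→E→Q→O: 22+25+15+21+23+28 = 134
… (46 more)
O→Z→P→Q→E→W→O: 4+18+16+23+17+11 = 89  ← best
The minimum is 89.
One optimal route: O → Z → P → Q → E → W → O (or its reverse).

89 — the shortest possible round trip.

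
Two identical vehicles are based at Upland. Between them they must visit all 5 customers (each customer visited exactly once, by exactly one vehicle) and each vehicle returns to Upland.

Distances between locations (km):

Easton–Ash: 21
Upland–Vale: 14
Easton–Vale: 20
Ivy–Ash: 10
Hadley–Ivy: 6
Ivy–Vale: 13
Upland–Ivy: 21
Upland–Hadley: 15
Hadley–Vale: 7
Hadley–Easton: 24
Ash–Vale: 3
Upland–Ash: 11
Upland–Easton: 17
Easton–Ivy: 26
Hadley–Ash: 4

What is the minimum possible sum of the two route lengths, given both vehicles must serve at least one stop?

Try each way of splitting the stops between the two vehicles (each non-empty) and, for each split, find the best tour for each vehicle:
  {Hadley} + {Easton, Ivy, Ash, Vale}: 30 + 70 = 100
  {Easton} + {Hadley, Ivy, Ash, Vale}: 34 + 48 = 82
  {Hadley, Easton} + {Ivy, Ash, Vale}: 56 + 48 = 104
  {Ivy} + {Hadley, Easton, Ash, Vale}: 42 + 59 = 101
  {Hadley, Ivy} + {Easton, Ash, Vale}: 42 + 51 = 93
  {Easton, Ivy} + {Hadley, Ash, Vale}: 64 + 36 = 100
  … (15 splits in total)
Best: vehicle 1 Upland → Easton → Upland = 34; vehicle 2 Upland → Hadley → Ivy → Ash → Vale → Upland = 48; combined 82.

82 km — the smallest possible combined total.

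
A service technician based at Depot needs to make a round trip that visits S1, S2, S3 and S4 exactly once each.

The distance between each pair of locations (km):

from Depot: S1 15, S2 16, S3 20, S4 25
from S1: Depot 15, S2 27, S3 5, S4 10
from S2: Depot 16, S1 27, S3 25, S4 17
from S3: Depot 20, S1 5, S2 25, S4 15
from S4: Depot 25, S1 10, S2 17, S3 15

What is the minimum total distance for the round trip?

Minimum total distance: 68 km.

With 4 stops there are 4!/2 = 12 distinct round trips (a route and its reverse cost the same).
Depot→S1→S2→S3→S4→Depot: 15+27+25+15+25 = 107
Depot→S1→S2→S4→S3→Depot: 15+27+17+15+20 = 94
Depot→S1→S3→S2→S4→Depot: 15+5+25+17+25 = 87
Depot→S1→S3→S4→S2→Depot: 15+5+15+17+16 = 68
Depot→S1→S4→S2→S3→Depot: 15+10+17+25+20 = 87
Depot→S1→S4→S3→S2→Depot: 15+10+15+25+16 = 81
Depot→S2→S1→S3→S4→Depot: 16+27+5+15+25 = 88
Depot→S2→S1→S4→S3→Depot: 16+27+10+15+20 = 88
Depot→S2→S3→S1→S4→Depot: 16+25+5+10+25 = 81
Depot→S2→S4→S1→S3→Depot: 16+17+10+5+20 = 68
Depot→S3→S1→S2→S4→Depot: 20+5+27+17+25 = 94
Depot→S3→S2→S1→S4→Depot: 20+25+27+10+25 = 107
The minimum is 68.
One optimal route: Depot → S1 → S3 → S4 → S2 → Depot (or its reverse).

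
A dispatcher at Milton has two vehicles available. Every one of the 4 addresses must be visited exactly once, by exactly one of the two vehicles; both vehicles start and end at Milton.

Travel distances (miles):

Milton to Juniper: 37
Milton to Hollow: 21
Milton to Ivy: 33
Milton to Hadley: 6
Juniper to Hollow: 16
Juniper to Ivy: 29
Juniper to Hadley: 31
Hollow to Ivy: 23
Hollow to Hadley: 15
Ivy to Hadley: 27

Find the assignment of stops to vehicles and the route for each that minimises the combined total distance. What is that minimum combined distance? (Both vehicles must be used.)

111 miles — the smallest possible combined total.

There are 2^3 − 1 = 7 ways to divide the 4 stops into two non-empty groups. For each, the best each vehicle can do is its own shortest tour through its group:
  {Juniper} + {Hollow, Ivy, Hadley}: 74 + 77 = 151
  {Hollow} + {Juniper, Ivy, Hadley}: 42 + 99 = 141
  {Juniper, Hollow} + {Ivy, Hadley}: 74 + 66 = 140
  {Ivy} + {Juniper, Hollow, Hadley}: 66 + 74 = 140
  {Juniper, Ivy} + {Hollow, Hadley}: 99 + 42 = 141
  {Hollow, Ivy} + {Juniper, Hadley}: 77 + 74 = 151
  … (7 splits in total)
  {Juniper, Hollow, Ivy} + {Hadley}: 99 + 12 = 111  ← best
Best: vehicle 1 Milton → Hollow → Juniper → Ivy → Milton = 99; vehicle 2 Milton → Hadley → Milton = 12; combined 111.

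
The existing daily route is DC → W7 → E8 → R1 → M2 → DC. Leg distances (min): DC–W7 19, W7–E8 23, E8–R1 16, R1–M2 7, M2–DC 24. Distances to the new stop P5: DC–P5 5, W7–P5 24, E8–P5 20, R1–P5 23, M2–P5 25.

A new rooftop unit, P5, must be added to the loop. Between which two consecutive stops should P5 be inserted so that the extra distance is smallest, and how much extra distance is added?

Insertion cost between consecutive stops i–j is d(i,P5) + d(P5,j) − d(i,j):
  between DC and W7: 5 + 24 − 19 = 10
  between W7 and E8: 24 + 20 − 23 = 21
  between E8 and R1: 20 + 23 − 16 = 27
  between R1 and M2: 23 + 25 − 7 = 41
  between M2 and DC: 25 + 5 − 24 = 6
Cheapest insertion is between M2 and DC, adding 6.
New total = 89 + 6 = 95.

Adding 6 min by placing P5 on the M2–DC leg.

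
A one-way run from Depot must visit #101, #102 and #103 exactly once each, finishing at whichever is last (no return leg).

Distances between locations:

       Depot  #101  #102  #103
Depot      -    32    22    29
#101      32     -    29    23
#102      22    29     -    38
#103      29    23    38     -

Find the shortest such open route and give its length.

Minimum one-way distance = 74.

There are 3! = 6 possible orderings.
Depot - #101 - #102 - #103: 32+29+38 = 99
Depot - #101 - #103 - #102: 32+23+38 = 93
Depot - #102 - #101 - #103: 22+29+23 = 74
Depot - #102 - #103 - #101: 22+38+23 = 83
Depot - #103 - #101 - #102: 29+23+29 = 81
Depot - #103 - #102 - #101: 29+38+29 = 96
The minimum is 74.
One shortest path: Depot → #102 → #101 → #103.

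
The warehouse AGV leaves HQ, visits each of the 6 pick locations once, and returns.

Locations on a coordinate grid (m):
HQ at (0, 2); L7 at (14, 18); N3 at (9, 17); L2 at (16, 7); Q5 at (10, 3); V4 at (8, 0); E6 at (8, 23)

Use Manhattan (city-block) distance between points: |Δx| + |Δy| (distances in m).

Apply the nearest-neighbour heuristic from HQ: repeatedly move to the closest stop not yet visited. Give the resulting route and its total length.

Total distance 80 m via the nearest-neighbour route HQ → V4 → Q5 → L2 → L7 → N3 → E6 → HQ.

At HQ the remaining stops are V4 10, Q5 11, L2 21, N3 24, E6 29, L7 30; go to V4.
At V4 the remaining stops are Q5 5, L2 15, N3 18, E6 23, L7 24; go to Q5.
At Q5 the remaining stops are L2 10, N3 15, L7 19, E6 22; go to L2.
At L2 the remaining stops are L7 13, N3 17, E6 24; go to L7.
At L7 the remaining stops are N3 6, E6 11; go to N3.
At N3 the remaining stops are E6 7; go to E6.
Return E6→HQ: 29.
Total = 10 + 5 + 10 + 13 + 6 + 7 + 29 = 80.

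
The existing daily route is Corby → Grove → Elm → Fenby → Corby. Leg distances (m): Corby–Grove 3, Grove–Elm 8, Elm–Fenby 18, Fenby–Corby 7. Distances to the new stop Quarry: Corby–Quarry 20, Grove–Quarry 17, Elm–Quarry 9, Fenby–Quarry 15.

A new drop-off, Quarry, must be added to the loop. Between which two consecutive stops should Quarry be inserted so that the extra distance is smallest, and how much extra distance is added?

Insertion cost between consecutive stops i–j is d(i,Quarry) + d(Quarry,j) − d(i,j):
  between Corby and Grove: 20 + 17 − 3 = 34
  between Grove and Elm: 17 + 9 − 8 = 18
  between Elm and Fenby: 9 + 15 − 18 = 6
  between Fenby and Corby: 15 + 20 − 7 = 28
Cheapest insertion is between Elm and Fenby, adding 6.
New total = 36 + 6 = 42.

Adding 6 m by placing Quarry on the Elm–Fenby leg.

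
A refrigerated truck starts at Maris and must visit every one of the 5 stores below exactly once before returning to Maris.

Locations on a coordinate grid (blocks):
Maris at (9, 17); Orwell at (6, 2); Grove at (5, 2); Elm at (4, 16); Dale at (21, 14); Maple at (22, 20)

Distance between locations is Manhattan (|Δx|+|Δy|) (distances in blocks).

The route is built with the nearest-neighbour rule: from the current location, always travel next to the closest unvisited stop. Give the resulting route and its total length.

Nearest-neighbour total = 72 blocks; route Maris → Elm → Grove → Orwell → Dale → Maple → Maris.

At Maris the remaining stops are Elm 6, Dale 15, Maple 16, Orwell 18, Grove 19; go to Elm.
At Elm the remaining stops are Grove 15, Orwell 16, Dale 19, Maple 22; go to Grove.
At Grove the remaining stops are Orwell 1, Dale 28, Maple 35; go to Orwell.
At Orwell the remaining stops are Dale 27, Maple 34; go to Dale.
At Dale the remaining stops are Maple 7; go to Maple.
Return Maple→Maris: 16.
Total = 6 + 15 + 1 + 27 + 7 + 16 = 72.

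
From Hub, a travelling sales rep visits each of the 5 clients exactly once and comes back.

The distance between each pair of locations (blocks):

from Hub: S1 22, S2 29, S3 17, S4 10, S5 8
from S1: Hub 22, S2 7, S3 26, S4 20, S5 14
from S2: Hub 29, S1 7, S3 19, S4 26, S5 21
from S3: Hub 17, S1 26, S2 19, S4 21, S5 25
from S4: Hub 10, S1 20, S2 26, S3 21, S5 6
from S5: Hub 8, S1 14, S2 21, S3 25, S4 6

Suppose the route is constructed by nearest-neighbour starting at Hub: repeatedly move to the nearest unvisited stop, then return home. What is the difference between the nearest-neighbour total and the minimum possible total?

The nearest-neighbour route is 4 blocks longer than optimal.

Hub: S5=8, S4=10, S3=17, S1=22, S2=29 ⇒ S5
S5: S4=6, S1=14, S2=21, S3=25 ⇒ S4
S4: S1=20, S3=21, S2=26 ⇒ S1
S1: S2=7, S3=26 ⇒ S2
S2: S3=19 ⇒ S3
NN route Hub → S5 → S4 → S1 → S2 → S3 → Hub costs 77.
Optimal: Hub → S3 → S2 → S1 → S5 → S4 → Hub costs 73 (by enumerating all 60 distinct tours).
Excess = 77 − 73 = 4.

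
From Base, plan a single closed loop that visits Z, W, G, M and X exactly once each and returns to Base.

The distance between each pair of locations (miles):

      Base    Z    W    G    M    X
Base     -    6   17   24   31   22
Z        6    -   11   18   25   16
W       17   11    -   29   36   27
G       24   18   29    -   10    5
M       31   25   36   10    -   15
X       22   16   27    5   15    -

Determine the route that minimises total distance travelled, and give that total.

With 5 stops there are 5!/2 = 60 distinct round trips (a route and its reverse cost the same).
Base→Z→W→G→M→X→Base: 6+11+29+10+15+22 = 93
Base→Z→W→G→X→M→Base: 6+11+29+5+15+31 = 97
Base→Z→W→M→G→X→Base: 6+11+36+10+5+22 = 90
Base→Z→W→M→X→G→Base: 6+11+36+15+5+24 = 97
Base→Z→W→X→G→M→Base: 6+11+27+5+10+31 = 90
Base→Z→W→X→M→G→Base: 6+11+27+15+10+24 = 93
Base→Z→G→W→M→X→Base: 6+18+29+36+15+22 = 126
Base→Z→G→W→X→M→Base: 6+18+29+27+15+31 = 126
Base→Z→G→M→W→X→Base: 6+18+10+36+27+22 = 119
Base→Z→G→M→X→W→Base: 6+18+10+15+27+17 = 93
Base→Z→G→X→W→M→Base: 6+18+5+27+36+31 = 123
Base→Z→G→X→M→W→Base: 6+18+5+15+36+17 = 97
Base→Z→M→W→G→X→Base: 6+25+36+29+5+22 = 123
Base→Z→M→W→X→G→Base: 6+25+36+27+5+24 = 123
… (46 more)
The minimum is 90.
One optimal route: Base → Z → W → M → G → X → Base (or its reverse).

Shortest round trip = 90 miles.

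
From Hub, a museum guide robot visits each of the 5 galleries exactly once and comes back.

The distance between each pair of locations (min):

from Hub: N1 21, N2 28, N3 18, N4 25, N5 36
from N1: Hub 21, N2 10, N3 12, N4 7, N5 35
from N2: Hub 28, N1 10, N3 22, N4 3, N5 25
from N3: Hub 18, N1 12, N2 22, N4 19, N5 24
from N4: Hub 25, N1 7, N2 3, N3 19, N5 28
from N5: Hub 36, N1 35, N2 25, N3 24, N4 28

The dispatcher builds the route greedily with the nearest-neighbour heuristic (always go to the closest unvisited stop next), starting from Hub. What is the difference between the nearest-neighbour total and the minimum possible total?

From Hub: N3=18, N1=21, N4=25, N2=28, N5=36 → choose N3 (18).
From N3: N1=12, N4=19, N2=22, N5=24 → choose N1 (12).
From N1: N4=7, N2=10, N5=35 → choose N4 (7).
From N4: N2=3, N5=28 → choose N2 (3).
From N2: N5=25 → choose N5 (25).
NN route Hub → N3 → N1 → N4 → N2 → N5 → Hub costs 101.
Optimal: Hub → N1 → N4 → N2 → N5 → N3 → Hub costs 98 (by enumerating all 60 distinct tours).
Excess = 101 − 98 = 3.

Excess over optimum: 3 min.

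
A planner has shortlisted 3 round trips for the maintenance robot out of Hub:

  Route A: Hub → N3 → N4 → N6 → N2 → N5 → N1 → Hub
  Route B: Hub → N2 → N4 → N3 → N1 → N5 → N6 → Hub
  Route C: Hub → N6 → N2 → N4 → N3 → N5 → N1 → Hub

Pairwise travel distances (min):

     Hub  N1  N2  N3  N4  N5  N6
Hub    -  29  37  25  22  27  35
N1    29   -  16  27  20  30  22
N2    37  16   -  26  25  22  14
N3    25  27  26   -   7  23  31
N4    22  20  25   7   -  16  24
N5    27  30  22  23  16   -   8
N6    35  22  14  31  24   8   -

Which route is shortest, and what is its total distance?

151 min — Route A is the shortest.

Route A: 25 + 7 + 24 + 14 + 22 + 30 + 29 = 151
Route B: 37 + 25 + 7 + 27 + 30 + 8 + 35 = 169
Route C: 35 + 14 + 25 + 7 + 23 + 30 + 29 = 163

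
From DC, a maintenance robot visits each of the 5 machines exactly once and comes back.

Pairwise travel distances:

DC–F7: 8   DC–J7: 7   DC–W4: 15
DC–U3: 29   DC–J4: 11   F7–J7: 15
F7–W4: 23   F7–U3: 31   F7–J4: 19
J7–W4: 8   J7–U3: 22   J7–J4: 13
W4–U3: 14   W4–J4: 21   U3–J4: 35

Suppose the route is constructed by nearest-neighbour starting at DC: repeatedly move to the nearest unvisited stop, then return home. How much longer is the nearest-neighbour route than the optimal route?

From DC: J7=7, F7=8, J4=11, W4=15, U3=29 → choose J7 (7).
From J7: W4=8, J4=13, F7=15, U3=22 → choose W4 (8).
From W4: U3=14, J4=21, F7=23 → choose U3 (14).
From U3: F7=31, J4=35 → choose F7 (31).
From F7: J4=19 → choose J4 (19).
NN route DC → J7 → W4 → U3 → F7 → J4 → DC costs 90.
Optimal: DC → F7 → U3 → W4 → J7 → J4 → DC costs 85 (by enumerating all 60 distinct tours).
Excess = 90 − 85 = 5.

Excess over optimum: 5.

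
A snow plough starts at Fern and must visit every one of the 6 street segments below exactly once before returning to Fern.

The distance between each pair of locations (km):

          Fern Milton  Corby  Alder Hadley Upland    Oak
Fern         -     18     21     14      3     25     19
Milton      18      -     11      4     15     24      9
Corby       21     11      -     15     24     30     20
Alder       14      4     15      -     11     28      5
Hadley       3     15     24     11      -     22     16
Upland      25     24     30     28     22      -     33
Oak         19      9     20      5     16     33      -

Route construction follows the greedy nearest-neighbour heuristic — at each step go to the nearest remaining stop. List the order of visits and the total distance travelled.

Total distance 102 km via the nearest-neighbour route Fern → Hadley → Alder → Milton → Oak → Corby → Upland → Fern.

At Fern the remaining stops are Hadley 3, Alder 14, Milton 18, Oak 19, Corby 21, Upland 25; go to Hadley.
At Hadley the remaining stops are Alder 11, Milton 15, Oak 16, Upland 22, Corby 24; go to Alder.
At Alder the remaining stops are Milton 4, Oak 5, Corby 15, Upland 28; go to Milton.
At Milton the remaining stops are Oak 9, Corby 11, Upland 24; go to Oak.
At Oak the remaining stops are Corby 20, Upland 33; go to Corby.
At Corby the remaining stops are Upland 30; go to Upland.
Return Upland→Fern: 25.
Total = 3 + 11 + 4 + 9 + 20 + 30 + 25 = 102.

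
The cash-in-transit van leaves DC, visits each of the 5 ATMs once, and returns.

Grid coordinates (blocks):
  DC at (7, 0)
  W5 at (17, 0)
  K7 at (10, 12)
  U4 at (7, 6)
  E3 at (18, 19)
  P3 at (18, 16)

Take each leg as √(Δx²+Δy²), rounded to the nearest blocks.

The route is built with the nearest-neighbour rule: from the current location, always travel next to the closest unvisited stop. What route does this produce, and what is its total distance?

Nearest-neighbour total = 54 blocks; route DC → U4 → K7 → P3 → E3 → W5 → DC.

DC → [U4:6 / W5:10 / K7:12 / P3:19 / E3:22] → U4 (6)
U4 → [K7:7 / W5:12 / P3:15 / E3:17] → K7 (7)
K7 → [P3:9 / E3:11 / W5:14] → P3 (9)
P3 → [E3:3 / W5:16] → E3 (3)
E3 → [W5:19] → W5 (19)
Return W5→DC: 10.
Total = 6 + 7 + 9 + 3 + 19 + 10 = 54.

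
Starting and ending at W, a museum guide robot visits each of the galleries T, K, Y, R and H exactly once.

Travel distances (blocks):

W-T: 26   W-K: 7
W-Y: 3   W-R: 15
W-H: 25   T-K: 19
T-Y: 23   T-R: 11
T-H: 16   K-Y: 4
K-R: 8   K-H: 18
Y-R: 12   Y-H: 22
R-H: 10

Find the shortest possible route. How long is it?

67 blocks — the shortest possible round trip.

With 5 stops there are 5!/2 = 60 distinct round trips (a route and its reverse cost the same).
W - T - K - Y - R - H - W: 26+19+4+12+10+25 = 96
W - T - K - Y - H - R - W: 26+19+4+22+10+15 = 96
W - T - K - R - Y - H - W: 26+19+8+12+22+25 = 112
W - T - K - R - H - Y - W: 26+19+8+10+22+3 = 88
W - T - K - H - Y - R - W: 26+19+18+22+12+15 = 112
W - T - K - H - R - Y - W: 26+19+18+10+12+3 = 88
W - T - Y - K - R - H - W: 26+23+4+8+10+25 = 96
W - T - Y - K - H - R - W: 26+23+4+18+10+15 = 96
W - T - Y - R - K - H - W: 26+23+12+8+18+25 = 112
W - T - Y - R - H - K - W: 26+23+12+10+18+7 = 96
W - T - Y - H - K - R - W: 26+23+22+18+8+15 = 112
W - T - Y - H - R - K - W: 26+23+22+10+8+7 = 96
W - T - R - K - Y - H - W: 26+11+8+4+22+25 = 96
W - T - R - K - H - Y - W: 26+11+8+18+22+3 = 88
… (46 more)
W - T - H - R - K - Y - W: 26+16+10+8+4+3 = 67  ← best
The minimum is 67.
One optimal route: W → T → H → R → K → Y → W (or its reverse).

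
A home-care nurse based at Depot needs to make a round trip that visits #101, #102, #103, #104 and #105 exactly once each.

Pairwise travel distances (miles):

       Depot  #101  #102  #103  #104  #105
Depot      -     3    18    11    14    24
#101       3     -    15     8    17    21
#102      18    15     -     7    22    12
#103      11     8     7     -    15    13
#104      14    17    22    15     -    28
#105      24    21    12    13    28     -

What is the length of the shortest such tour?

Shortest round trip = 72 miles.

Depot→#101→#102→#103→#104→#105→Depot: 3+15+7+15+28+24 = 92
Depot→#101→#102→#103→#105→#104→Depot: 3+15+7+13+28+14 = 80
Depot→#101→#102→#104→#103→#105→Depot: 3+15+22+15+13+24 = 92
Depot→#101→#102→#104→#105→#103→Depot: 3+15+22+28+13+11 = 92
Depot→#101→#102→#105→#103→#104→Depot: 3+15+12+13+15+14 = 72
Depot→#101→#102→#105→#104→#103→Depot: 3+15+12+28+15+11 = 84
Depot→#101→#103→#102→#104→#105→Depot: 3+8+7+22+28+24 = 92
Depot→#101→#103→#102→#105→#104→Depot: 3+8+7+12+28+14 = 72
Depot→#101→#103→#104→#102→#105→Depot: 3+8+15+22+12+24 = 84
Depot→#101→#103→#104→#105→#102→Depot: 3+8+15+28+12+18 = 84
Depot→#101→#103→#105→#102→#104→Depot: 3+8+13+12+22+14 = 72
Depot→#101→#103→#105→#104→#102→Depot: 3+8+13+28+22+18 = 92
Depot→#101→#104→#102→#103→#105→Depot: 3+17+22+7+13+24 = 86
Depot→#101→#104→#102→#105→#103→Depot: 3+17+22+12+13+11 = 78
… (46 more)
The minimum is 72.
One optimal route: Depot → #101 → #102 → #105 → #103 → #104 → Depot (or its reverse).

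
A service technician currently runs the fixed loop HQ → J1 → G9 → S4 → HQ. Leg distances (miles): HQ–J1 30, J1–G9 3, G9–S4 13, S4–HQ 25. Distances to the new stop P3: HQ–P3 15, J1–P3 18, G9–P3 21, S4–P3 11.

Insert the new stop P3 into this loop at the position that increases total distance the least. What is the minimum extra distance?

+1 miles — insert P3 between S4 and HQ.

Insertion cost between consecutive stops i–j is d(i,P3) + d(P3,j) − d(i,j):
  between HQ and J1: 15 + 18 − 30 = 3
  between J1 and G9: 18 + 21 − 3 = 36
  between G9 and S4: 21 + 11 − 13 = 19
  between S4 and HQ: 11 + 15 − 25 = 1
Cheapest insertion is between S4 and HQ, adding 1.
New total = 71 + 1 = 72.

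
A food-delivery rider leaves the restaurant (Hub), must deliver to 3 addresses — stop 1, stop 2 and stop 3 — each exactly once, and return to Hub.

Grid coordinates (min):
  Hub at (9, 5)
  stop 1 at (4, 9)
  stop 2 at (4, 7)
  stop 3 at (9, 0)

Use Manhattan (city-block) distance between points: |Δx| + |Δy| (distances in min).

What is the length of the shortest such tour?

Minimum total distance: 28 min.

Hub→stop 1→stop 2→stop 3→Hub: 9+2+12+5 = 28
Hub→stop 1→stop 3→stop 2→Hub: 9+14+12+7 = 42
Hub→stop 2→stop 1→stop 3→Hub: 7+2+14+5 = 28
The minimum is 28.
One optimal route: Hub → stop 1 → stop 2 → stop 3 → Hub (or its reverse).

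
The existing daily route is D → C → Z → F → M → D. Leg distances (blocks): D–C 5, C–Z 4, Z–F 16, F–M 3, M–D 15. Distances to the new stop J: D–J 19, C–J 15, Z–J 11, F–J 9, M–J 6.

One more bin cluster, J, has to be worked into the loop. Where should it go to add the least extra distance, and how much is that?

+4 blocks — insert J between Z and F.

Insertion cost between consecutive stops i–j is d(i,J) + d(J,j) − d(i,j):
  between D and C: 19 + 15 − 5 = 29
  between C and Z: 15 + 11 − 4 = 22
  between Z and F: 11 + 9 − 16 = 4
  between F and M: 9 + 6 − 3 = 12
  between M and D: 6 + 19 − 15 = 10
Cheapest insertion is between Z and F, adding 4.
New total = 43 + 4 = 47.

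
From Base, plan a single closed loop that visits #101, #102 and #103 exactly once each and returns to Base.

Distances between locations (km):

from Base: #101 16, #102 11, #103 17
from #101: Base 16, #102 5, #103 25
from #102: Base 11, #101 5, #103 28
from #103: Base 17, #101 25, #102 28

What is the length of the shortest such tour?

There are 3 distinct closed tours to check (reversals are equivalent).
Base - #101 - #102 - #103 - Base: 16+5+28+17 = 66
Base - #101 - #103 - #102 - Base: 16+25+28+11 = 80
Base - #102 - #101 - #103 - Base: 11+5+25+17 = 58
The minimum is 58.
One optimal route: Base → #102 → #101 → #103 → Base (or its reverse).

Minimum total distance: 58 km.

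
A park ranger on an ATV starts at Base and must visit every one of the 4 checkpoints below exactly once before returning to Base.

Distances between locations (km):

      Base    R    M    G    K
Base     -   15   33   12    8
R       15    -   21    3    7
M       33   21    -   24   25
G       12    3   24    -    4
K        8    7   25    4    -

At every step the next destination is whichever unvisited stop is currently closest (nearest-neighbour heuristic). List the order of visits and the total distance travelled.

Base → [K:8 / G:12 / R:15 / M:33] → K (8)
K → [G:4 / R:7 / M:25] → G (4)
G → [R:3 / M:24] → R (3)
R → [M:21] → M (21)
Return M→Base: 33.
Total = 8 + 4 + 3 + 21 + 33 = 69.

69 km along Base → K → G → R → M → Base.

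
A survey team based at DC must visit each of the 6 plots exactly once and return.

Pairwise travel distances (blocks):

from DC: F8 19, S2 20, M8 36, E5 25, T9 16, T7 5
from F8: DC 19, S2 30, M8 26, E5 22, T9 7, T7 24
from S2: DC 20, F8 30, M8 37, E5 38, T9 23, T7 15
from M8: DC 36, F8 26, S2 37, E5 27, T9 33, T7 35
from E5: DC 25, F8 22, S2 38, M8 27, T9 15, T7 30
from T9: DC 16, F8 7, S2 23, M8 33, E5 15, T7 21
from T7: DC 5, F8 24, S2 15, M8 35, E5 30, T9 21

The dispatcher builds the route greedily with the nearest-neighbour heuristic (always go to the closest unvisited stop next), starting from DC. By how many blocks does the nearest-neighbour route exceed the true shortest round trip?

DC: T7=5, T9=16, F8=19, S2=20, E5=25, M8=36 ⇒ T7
T7: S2=15, T9=21, F8=24, E5=30, M8=35 ⇒ S2
S2: T9=23, F8=30, M8=37, E5=38 ⇒ T9
T9: F8=7, E5=15, M8=33 ⇒ F8
F8: E5=22, M8=26 ⇒ E5
E5: M8=27 ⇒ M8
NN route DC → T7 → S2 → T9 → F8 → E5 → M8 → DC costs 135.
Optimal: DC → F8 → T9 → E5 → M8 → S2 → T7 → DC costs 125 (by enumerating all 360 distinct tours).
Excess = 135 − 125 = 10.

The nearest-neighbour route is 10 blocks longer than optimal.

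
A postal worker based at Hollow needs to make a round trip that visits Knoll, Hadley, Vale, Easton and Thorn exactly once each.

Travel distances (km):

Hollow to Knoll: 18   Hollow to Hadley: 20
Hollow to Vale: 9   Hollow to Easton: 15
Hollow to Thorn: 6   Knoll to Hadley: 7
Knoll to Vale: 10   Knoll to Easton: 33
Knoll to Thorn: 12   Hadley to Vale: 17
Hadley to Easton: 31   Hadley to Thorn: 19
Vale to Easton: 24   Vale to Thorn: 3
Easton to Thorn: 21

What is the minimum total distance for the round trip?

There are 60 distinct closed tours to check (reversals are equivalent).
Hollow - Knoll - Hadley - Vale - Easton - Thorn - Hollow: 18+7+17+24+21+6 = 93
Hollow - Knoll - Hadley - Vale - Thorn - Easton - Hollow: 18+7+17+3+21+15 = 81
Hollow - Knoll - Hadley - Easton - Vale - Thorn - Hollow: 18+7+31+24+3+6 = 89
Hollow - Knoll - Hadley - Easton - Thorn - Vale - Hollow: 18+7+31+21+3+9 = 89
Hollow - Knoll - Hadley - Thorn - Vale - Easton - Hollow: 18+7+19+3+24+15 = 86
Hollow - Knoll - Hadley - Thorn - Easton - Vale - Hollow: 18+7+19+21+24+9 = 98
Hollow - Knoll - Vale - Hadley - Easton - Thorn - Hollow: 18+10+17+31+21+6 = 103
Hollow - Knoll - Vale - Hadley - Thorn - Easton - Hollow: 18+10+17+19+21+15 = 100
Hollow - Knoll - Vale - Easton - Hadley - Thorn - Hollow: 18+10+24+31+19+6 = 108
Hollow - Knoll - Vale - Easton - Thorn - Hadley - Hollow: 18+10+24+21+19+20 = 112
Hollow - Knoll - Vale - Thorn - Hadley - Easton - Hollow: 18+10+3+19+31+15 = 96
Hollow - Knoll - Vale - Thorn - Easton - Hadley - Hollow: 18+10+3+21+31+20 = 103
Hollow - Knoll - Easton - Hadley - Vale - Thorn - Hollow: 18+33+31+17+3+6 = 108
Hollow - Knoll - Easton - Hadley - Thorn - Vale - Hollow: 18+33+31+19+3+9 = 113
… (46 more)
Hollow - Easton - Hadley - Knoll - Vale - Thorn - Hollow: 15+31+7+10+3+6 = 72  ← best
The minimum is 72.
One optimal route: Hollow → Easton → Hadley → Knoll → Vale → Thorn → Hollow (or its reverse).

72 km — the shortest possible round trip.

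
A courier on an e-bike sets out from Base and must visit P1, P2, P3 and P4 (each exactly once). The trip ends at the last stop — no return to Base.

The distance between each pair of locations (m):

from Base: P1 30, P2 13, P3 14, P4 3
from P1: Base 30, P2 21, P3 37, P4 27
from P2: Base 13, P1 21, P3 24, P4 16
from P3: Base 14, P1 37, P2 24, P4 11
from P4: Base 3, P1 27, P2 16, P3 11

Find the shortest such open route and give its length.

There are 4! = 24 possible orderings.
Base → P1 → P2 → P3 → P4: 30+21+24+11 = 86
Base → P1 → P2 → P4 → P3: 30+21+16+11 = 78
Base → P1 → P3 → P2 → P4: 30+37+24+16 = 107
Base → P1 → P3 → P4 → P2: 30+37+11+16 = 94
Base → P1 → P4 → P2 → P3: 30+27+16+24 = 97
Base → P1 → P4 → P3 → P2: 30+27+11+24 = 92
Base → P2 → P1 → P3 → P4: 13+21+37+11 = 82
Base → P2 → P1 → P4 → P3: 13+21+27+11 = 72
Base → P2 → P3 → P1 → P4: 13+24+37+27 = 101
Base → P2 → P3 → P4 → P1: 13+24+11+27 = 75
Base → P2 → P4 → P1 → P3: 13+16+27+37 = 93
Base → P2 → P4 → P3 → P1: 13+16+11+37 = 77
Base → P3 → P1 → P2 → P4: 14+37+21+16 = 88
Base → P3 → P1 → P4 → P2: 14+37+27+16 = 94
… (10 more)
Base → P4 → P3 → P2 → P1: 3+11+24+21 = 59  ← best
The minimum is 59.
One shortest path: Base → P4 → P3 → P2 → P1.

59 m — the minimum one-way total.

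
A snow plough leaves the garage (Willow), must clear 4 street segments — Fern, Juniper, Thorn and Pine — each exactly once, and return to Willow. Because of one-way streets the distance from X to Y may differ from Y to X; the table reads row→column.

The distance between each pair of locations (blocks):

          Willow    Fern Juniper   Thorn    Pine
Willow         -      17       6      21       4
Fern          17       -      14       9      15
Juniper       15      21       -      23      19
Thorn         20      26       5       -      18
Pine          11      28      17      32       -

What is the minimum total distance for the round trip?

Willow-Fern-Juniper-Thorn-Pine-Willow: 17+14+23+18+11 = 83
Willow-Fern-Juniper-Pine-Thorn-Willow: 17+14+19+32+20 = 102
Willow-Fern-Thorn-Juniper-Pine-Willow: 17+9+5+19+11 = 61
Willow-Fern-Thorn-Pine-Juniper-Willow: 17+9+18+17+15 = 76
Willow-Fern-Pine-Juniper-Thorn-Willow: 17+15+17+23+20 = 92
Willow-Fern-Pine-Thorn-Juniper-Willow: 17+15+32+5+15 = 84
Willow-Juniper-Fern-Thorn-Pine-Willow: 6+21+9+18+11 = 65
Willow-Juniper-Fern-Pine-Thorn-Willow: 6+21+15+32+20 = 94
Willow-Juniper-Thorn-Fern-Pine-Willow: 6+23+26+15+11 = 81
Willow-Juniper-Thorn-Pine-Fern-Willow: 6+23+18+28+17 = 92
Willow-Juniper-Pine-Fern-Thorn-Willow: 6+19+28+9+20 = 82
Willow-Juniper-Pine-Thorn-Fern-Willow: 6+19+32+26+17 = 100
Willow-Thorn-Fern-Juniper-Pine-Willow: 21+26+14+19+11 = 91
Willow-Thorn-Fern-Pine-Juniper-Willow: 21+26+15+17+15 = 94
… (10 more)
The minimum is 61.
One optimal route: Willow → Fern → Thorn → Juniper → Pine → Willow.

Shortest round trip = 61 blocks.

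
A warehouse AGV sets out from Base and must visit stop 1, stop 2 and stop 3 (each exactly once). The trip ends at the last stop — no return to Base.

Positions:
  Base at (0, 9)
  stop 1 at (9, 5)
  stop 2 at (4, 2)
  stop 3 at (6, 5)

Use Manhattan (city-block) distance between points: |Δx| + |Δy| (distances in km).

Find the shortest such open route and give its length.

Minimum one-way distance = 19 km.

There are 3! = 6 possible orderings.
Base - stop 1 - stop 2 - stop 3: 13+8+5 = 26
Base - stop 1 - stop 3 - stop 2: 13+3+5 = 21
Base - stop 2 - stop 1 - stop 3: 11+8+3 = 22
Base - stop 2 - stop 3 - stop 1: 11+5+3 = 19
Base - stop 3 - stop 1 - stop 2: 10+3+8 = 21
Base - stop 3 - stop 2 - stop 1: 10+5+8 = 23
The minimum is 19.
One shortest path: Base → stop 2 → stop 3 → stop 1.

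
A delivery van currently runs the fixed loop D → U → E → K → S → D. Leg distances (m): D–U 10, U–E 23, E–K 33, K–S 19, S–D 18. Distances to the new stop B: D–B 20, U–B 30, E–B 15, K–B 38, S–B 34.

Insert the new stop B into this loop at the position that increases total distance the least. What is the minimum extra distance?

Adding 20 m by placing B on the E–K leg.

Insertion cost between consecutive stops i–j is d(i,B) + d(B,j) − d(i,j):
  between D and U: 20 + 30 − 10 = 40
  between U and E: 30 + 15 − 23 = 22
  between E and K: 15 + 38 − 33 = 20
  between K and S: 38 + 34 − 19 = 53
  between S and D: 34 + 20 − 18 = 36
Cheapest insertion is between E and K, adding 20.
New total = 103 + 20 = 123.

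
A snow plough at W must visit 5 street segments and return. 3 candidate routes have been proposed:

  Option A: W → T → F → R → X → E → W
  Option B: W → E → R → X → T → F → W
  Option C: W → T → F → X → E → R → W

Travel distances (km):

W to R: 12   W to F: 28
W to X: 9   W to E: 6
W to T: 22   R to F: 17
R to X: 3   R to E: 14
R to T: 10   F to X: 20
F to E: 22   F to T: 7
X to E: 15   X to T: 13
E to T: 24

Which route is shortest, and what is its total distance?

Shortest is Option A, total 70 km.

Option A: 22 + 7 + 17 + 3 + 15 + 6 = 70
Option B: 6 + 14 + 3 + 13 + 7 + 28 = 71
Option C: 22 + 7 + 20 + 15 + 14 + 12 = 90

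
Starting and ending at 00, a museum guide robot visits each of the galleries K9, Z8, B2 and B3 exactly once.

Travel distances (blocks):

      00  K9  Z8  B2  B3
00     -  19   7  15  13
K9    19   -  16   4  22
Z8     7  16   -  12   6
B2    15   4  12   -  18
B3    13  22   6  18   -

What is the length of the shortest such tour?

There are 12 distinct closed tours to check (reversals are equivalent).
00 → K9 → Z8 → B2 → B3 → 00: 19+16+12+18+13 = 78
00 → K9 → Z8 → B3 → B2 → 00: 19+16+6+18+15 = 74
00 → K9 → B2 → Z8 → B3 → 00: 19+4+12+6+13 = 54
00 → K9 → B2 → B3 → Z8 → 00: 19+4+18+6+7 = 54
00 → K9 → B3 → Z8 → B2 → 00: 19+22+6+12+15 = 74
00 → K9 → B3 → B2 → Z8 → 00: 19+22+18+12+7 = 78
00 → Z8 → K9 → B2 → B3 → 00: 7+16+4+18+13 = 58
00 → Z8 → K9 → B3 → B2 → 00: 7+16+22+18+15 = 78
00 → Z8 → B2 → K9 → B3 → 00: 7+12+4+22+13 = 58
00 → Z8 → B3 → K9 → B2 → 00: 7+6+22+4+15 = 54
00 → B2 → K9 → Z8 → B3 → 00: 15+4+16+6+13 = 54
00 → B2 → Z8 → K9 → B3 → 00: 15+12+16+22+13 = 78
The minimum is 54.
One optimal route: 00 → K9 → B2 → Z8 → B3 → 00 (or its reverse).

54 blocks — the shortest possible round trip.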